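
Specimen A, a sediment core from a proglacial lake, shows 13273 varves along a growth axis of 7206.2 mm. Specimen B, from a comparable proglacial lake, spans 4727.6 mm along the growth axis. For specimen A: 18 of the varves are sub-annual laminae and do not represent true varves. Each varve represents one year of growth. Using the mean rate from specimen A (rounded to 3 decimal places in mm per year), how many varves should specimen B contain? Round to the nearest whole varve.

8690 varves

Specimen A: adjusted count: 13273 − 18 = 13255 varves.
A: Extension rate ≈ 7206.2 / 13255 = 0.544 mm per year.
For B, 4727.6 / 0.544 = 8690.44 years ≈ 8690 varves.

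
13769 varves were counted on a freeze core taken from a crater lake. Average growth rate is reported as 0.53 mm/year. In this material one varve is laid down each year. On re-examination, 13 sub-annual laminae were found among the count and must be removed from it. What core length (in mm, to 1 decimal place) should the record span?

7290.7 mm

True varve count = 13769 − 13 = 13756.
13756 years at 0.53 mm/year gives 0.53 × 13756 = 7290.7 mm.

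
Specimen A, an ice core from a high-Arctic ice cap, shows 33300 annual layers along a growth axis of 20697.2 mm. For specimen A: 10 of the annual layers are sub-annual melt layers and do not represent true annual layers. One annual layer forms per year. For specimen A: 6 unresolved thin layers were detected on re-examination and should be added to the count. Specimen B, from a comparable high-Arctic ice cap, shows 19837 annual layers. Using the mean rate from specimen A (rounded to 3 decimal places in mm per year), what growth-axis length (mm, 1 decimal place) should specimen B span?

12338.6 mm

Specimen A: true annual layer count = 33300 − 10 + 6 = 33296.
A: Extension rate ≈ 20697.2 / 33296 = 0.622 mm/yr.
Length of B = 0.622 × 19837 = 12338.6 mm.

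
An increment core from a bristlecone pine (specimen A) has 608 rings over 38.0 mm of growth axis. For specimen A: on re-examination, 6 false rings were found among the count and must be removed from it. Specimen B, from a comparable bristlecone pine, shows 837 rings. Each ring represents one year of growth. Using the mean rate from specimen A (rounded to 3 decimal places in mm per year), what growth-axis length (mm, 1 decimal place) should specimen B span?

Specimen A: correcting the raw count gives 608 − 6 = 602 true rings.
A: Extension rate ≈ 38.0 / 602 = 0.063 mm per year.
Length of B = 0.063 × 837 = 52.7 mm.

52.7 mm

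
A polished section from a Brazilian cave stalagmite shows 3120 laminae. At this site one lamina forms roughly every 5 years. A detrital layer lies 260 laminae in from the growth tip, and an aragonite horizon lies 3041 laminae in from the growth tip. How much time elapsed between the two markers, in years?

Separation: 3041 − 260 = 2781 laminae.
2781 laminae at 5 years each span 2781 × 5 = 13905 years.

13905 years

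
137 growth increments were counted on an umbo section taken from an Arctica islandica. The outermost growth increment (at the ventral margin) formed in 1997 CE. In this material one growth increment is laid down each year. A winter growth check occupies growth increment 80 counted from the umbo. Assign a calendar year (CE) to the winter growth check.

1940 CE

The winter growth check sits at growth increment 80 from the umbo, so 137 − 80 = 57 growth increments formed after it.
The growth increment at the ventral margin is 1997 CE, so the winter growth check dates to 1997 − 57 = 1940 CE.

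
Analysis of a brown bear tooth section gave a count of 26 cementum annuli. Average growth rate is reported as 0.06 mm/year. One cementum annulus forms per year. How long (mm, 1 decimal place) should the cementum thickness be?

26 years of growth are recorded.
Length ≈ 0.06 × 26 = 1.6 mm.

1.6 mm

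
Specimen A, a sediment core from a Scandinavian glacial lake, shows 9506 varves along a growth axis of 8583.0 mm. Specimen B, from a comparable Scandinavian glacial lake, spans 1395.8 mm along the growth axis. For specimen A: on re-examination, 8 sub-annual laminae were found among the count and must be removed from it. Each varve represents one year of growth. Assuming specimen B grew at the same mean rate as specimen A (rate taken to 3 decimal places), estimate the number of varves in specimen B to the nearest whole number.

Specimen A: after corrections the count is 9506 − 8 = 9498 varves.
A: Mean rate = 8583.0 mm / 9498 years ≈ 0.904 mm/yr.
Specimen B: 1395.8 mm / 0.904 mm per year = 1544.03 years ≈ 1544 varves.

1544 varves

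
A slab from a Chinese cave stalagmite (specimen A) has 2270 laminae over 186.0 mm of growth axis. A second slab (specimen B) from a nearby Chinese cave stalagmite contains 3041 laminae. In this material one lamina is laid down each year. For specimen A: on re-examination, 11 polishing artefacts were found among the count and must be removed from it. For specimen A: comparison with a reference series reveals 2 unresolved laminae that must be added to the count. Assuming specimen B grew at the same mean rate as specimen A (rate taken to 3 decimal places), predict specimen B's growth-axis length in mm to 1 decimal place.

249.4 mm

Specimen A: after corrections the count is 2270 − 11 + 2 = 2261 laminae.
A: 186.0 mm over 2261 years gives 186.0 / 2261 ≈ 0.082 mm per year.
For B, 0.082 mm/year × 3041 years = 249.4 mm.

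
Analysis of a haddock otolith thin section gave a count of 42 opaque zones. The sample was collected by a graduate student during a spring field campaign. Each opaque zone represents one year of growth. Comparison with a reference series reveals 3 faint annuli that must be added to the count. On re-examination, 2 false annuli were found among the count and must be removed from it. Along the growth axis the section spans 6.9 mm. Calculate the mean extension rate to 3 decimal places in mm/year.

0.160 mm/year

Adjusted count: 42 − 2 + 3 = 43 opaque zones.
Extension rate ≈ 6.9 / 43 = 0.160 mm/year.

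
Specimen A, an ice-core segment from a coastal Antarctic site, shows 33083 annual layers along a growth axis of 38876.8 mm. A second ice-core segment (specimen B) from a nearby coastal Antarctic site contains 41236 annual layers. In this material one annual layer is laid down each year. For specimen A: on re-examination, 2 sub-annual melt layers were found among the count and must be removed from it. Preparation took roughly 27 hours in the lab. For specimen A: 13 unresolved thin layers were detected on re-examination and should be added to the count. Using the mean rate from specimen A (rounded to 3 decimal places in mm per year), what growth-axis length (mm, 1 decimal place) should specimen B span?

48452.3 mm

Specimen A: correcting the raw count gives 33083 − 2 + 13 = 33094 true annual layers.
A: 38876.8 mm over 33094 years gives 38876.8 / 33094 ≈ 1.175 mm per year.
For B, 1.175 mm/year × 41236 years = 48452.3 mm.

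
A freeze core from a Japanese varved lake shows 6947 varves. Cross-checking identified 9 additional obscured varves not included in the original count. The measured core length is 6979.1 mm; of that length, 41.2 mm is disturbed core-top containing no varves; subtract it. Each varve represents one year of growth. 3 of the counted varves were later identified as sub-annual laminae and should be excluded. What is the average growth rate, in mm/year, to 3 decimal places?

True varve count = 6947 − 3 + 9 = 6953.
The growth record spans 6979.1 − 41.2 = 6937.9 mm.
6937.9 mm over 6953 years gives 6937.9 / 6953 ≈ 0.998 mm/year.

0.998 mm/year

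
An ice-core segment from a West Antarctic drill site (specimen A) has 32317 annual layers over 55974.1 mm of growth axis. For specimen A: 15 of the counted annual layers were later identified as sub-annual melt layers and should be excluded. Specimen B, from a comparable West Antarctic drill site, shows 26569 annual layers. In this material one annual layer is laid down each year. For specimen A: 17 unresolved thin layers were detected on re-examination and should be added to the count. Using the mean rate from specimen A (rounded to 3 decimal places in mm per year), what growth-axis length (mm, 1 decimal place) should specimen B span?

46017.5 mm

Specimen A: true annual layer count = 32317 − 15 + 17 = 32319.
A: 55974.1 mm over 32319 years gives 55974.1 / 32319 ≈ 1.732 mm per year.
B's length ≈ 1.732 × 26569 = 46017.5 mm.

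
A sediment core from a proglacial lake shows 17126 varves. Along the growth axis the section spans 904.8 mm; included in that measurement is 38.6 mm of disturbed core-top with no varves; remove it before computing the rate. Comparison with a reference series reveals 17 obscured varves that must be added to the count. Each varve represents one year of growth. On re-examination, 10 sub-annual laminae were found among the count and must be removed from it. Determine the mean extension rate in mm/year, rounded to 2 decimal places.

0.05 mm/year

Adjusted count: 17126 − 10 + 17 = 17133 varves.
Removing the 38.6 mm offcut leaves 904.8 − 38.6 = 866.2 mm.
Mean rate = 866.2 mm / 17133 years ≈ 0.05 mm/year.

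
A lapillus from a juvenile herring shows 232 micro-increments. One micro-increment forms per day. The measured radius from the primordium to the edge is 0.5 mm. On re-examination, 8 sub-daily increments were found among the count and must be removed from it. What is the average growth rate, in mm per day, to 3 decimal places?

After corrections the count is 232 − 8 = 224 micro-increments.
Extension rate ≈ 0.5 / 224 = 0.002 mm per day.

0.002 mm per day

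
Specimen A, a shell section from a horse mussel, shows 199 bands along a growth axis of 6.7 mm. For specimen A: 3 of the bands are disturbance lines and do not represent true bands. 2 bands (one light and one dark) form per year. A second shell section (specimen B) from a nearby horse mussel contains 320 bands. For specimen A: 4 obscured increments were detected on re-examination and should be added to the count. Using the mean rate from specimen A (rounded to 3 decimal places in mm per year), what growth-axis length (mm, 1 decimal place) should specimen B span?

10.7 mm

Specimen A: true band count = 199 − 3 + 4 = 200.
Specimen A: with 2 bands per year, 200 / 2 = 100 years.
A: 6.7 mm over 100 years gives 6.7 / 100 ≈ 0.067 mm/year.
Specimen B: dividing by 2 bands per year: 320 / 2 = 160 years. B's length ≈ 0.067 × 160 = 10.7 mm.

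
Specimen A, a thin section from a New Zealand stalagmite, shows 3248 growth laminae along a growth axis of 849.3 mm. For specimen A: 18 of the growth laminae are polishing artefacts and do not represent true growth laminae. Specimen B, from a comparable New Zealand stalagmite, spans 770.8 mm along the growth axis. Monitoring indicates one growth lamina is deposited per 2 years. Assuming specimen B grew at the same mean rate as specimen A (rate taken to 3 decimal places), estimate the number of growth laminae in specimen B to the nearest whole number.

2942 growth laminae

Specimen A: adjusted count: 3248 − 18 = 3230 growth laminae.
Specimen A: at 2 years per growth lamina, 3230 × 2 = 6460 years.
A: 849.3 mm over 6460 years gives 849.3 / 6460 ≈ 0.131 mm/year.
B spans 770.8 / 0.131 = 5883.97 years; at 2 years per growth lamina that is 5883.97 / 2 ≈ 2942 growth laminae.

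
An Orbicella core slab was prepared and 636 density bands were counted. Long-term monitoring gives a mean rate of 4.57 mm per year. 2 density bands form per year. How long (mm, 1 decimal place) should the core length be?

636 density bands at 2 per year is 636 / 2 = 318 years.
Length ≈ 4.57 × 318 = 1453.3 mm.

1453.3 mm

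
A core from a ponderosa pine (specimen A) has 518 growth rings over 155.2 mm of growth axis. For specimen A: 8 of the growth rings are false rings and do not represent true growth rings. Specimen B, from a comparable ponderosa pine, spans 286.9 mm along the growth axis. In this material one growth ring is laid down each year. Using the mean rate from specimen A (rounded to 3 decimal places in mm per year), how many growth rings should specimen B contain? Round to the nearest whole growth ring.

944 growth rings

Specimen A: true growth ring count = 518 − 8 = 510.
A: Extension rate ≈ 155.2 / 510 = 0.304 mm per year.
Specimen B: 286.9 mm / 0.304 mm per year = 943.75 years ≈ 944 growth rings.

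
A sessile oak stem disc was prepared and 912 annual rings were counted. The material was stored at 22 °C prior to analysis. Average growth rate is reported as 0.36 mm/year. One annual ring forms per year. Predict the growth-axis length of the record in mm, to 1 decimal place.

912 years of growth are recorded.
Predicted length = 0.36 mm/year × 912 years = 328.3 mm.

328.3 mm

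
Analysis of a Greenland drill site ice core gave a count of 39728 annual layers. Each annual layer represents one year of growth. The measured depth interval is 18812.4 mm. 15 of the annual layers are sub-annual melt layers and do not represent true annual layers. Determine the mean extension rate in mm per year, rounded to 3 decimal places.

True annual layer count = 39728 − 15 = 39713.
Extension rate ≈ 18812.4 / 39713 = 0.474 mm per year.

0.474 mm per year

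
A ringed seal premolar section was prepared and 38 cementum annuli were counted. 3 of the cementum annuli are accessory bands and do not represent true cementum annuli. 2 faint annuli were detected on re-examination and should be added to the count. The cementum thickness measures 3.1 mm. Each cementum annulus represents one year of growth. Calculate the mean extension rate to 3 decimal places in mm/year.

After corrections the count is 38 − 3 + 2 = 37 cementum annuli.
Mean rate = 3.1 mm / 37 years ≈ 0.084 mm/year.

0.084 mm/year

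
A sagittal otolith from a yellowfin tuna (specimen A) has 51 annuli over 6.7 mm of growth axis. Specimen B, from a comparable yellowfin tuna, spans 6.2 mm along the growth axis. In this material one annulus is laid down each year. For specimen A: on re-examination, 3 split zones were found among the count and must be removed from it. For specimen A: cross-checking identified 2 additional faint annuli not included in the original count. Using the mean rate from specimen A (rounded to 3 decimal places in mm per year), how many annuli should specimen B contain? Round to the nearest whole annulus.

Specimen A: adjusted count: 51 − 3 + 2 = 50 annuli.
A: Mean rate = 6.7 mm / 50 years ≈ 0.134 mm per year.
B spans 6.2 / 0.134 = 46.27 years ≈ 46 annuli.

46 annuli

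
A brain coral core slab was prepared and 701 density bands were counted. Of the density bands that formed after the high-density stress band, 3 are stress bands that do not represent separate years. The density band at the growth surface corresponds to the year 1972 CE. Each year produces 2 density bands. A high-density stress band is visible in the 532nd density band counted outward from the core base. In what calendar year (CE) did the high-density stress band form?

The high-density stress band sits at density band 532 from the core base, so 701 − 532 = 169 density bands formed after it.
Removing the 3 false density bands leaves 169 − 3 = 166 true density bands beyond the high-density stress band.
Dividing by 2 density bands per year: 166 / 2 = 83 years.
1972 − 83 = 1889 CE.

1889 CE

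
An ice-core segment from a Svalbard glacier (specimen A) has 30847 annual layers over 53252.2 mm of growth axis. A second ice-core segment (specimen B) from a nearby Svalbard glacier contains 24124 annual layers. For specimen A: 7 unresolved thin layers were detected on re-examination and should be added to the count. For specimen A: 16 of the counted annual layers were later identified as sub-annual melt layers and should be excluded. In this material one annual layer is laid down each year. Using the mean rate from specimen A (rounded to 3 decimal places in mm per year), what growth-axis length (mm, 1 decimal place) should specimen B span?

41662.1 mm

Specimen A: after corrections the count is 30847 − 16 + 7 = 30838 annual layers.
A: Mean rate = 53252.2 mm / 30838 years ≈ 1.727 mm/yr.
For B, 1.727 mm/year × 24124 years = 41662.1 mm.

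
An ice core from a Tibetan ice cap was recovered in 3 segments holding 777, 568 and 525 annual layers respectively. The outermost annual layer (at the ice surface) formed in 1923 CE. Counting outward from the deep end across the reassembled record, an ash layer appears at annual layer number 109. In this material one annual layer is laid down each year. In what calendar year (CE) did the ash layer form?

Total annual layers = 777 + 568 + 525 = 1870.
1870 − 109 = 1761 annual layers lie beyond the ash layer toward the ice surface.
The annual layer at the ice surface is 1923 CE, so the ash layer dates to 1923 − 1761 = 162 CE.

162 CE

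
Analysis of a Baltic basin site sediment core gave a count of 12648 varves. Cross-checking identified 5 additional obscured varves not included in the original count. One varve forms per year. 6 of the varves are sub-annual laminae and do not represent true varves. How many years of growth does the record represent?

12647 yr

After corrections the count is 12648 − 6 + 5 = 12647 varves.
One varve per year makes the duration 12647 years.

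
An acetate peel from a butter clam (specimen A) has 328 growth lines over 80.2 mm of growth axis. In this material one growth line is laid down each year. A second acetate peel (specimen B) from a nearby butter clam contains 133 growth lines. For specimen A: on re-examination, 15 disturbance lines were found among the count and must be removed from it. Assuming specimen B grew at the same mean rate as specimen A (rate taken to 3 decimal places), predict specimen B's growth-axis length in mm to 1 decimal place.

Specimen A: correcting the raw count gives 328 − 15 = 313 true growth lines.
A: Mean rate = 80.2 mm / 313 years ≈ 0.256 mm per year.
Length of B = 0.256 × 133 = 34.0 mm.

34.0 mm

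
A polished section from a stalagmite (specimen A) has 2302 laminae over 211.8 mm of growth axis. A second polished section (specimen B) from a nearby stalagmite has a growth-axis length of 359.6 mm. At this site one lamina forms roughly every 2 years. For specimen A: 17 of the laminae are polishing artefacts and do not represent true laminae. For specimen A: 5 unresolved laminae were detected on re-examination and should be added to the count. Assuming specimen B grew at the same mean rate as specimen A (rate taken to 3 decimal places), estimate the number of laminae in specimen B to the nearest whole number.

Specimen A: adjusted count: 2302 − 17 + 5 = 2290 laminae.
Specimen A: 2290 laminae at 2 years each span 2290 × 2 = 4580 years.
A: 211.8 mm over 4580 years gives 211.8 / 4580 ≈ 0.046 mm/year.
B spans 359.6 / 0.046 = 7817.39 years; at 2 years per lamina that is 7817.39 / 2 ≈ 3909 laminae.

3909 laminae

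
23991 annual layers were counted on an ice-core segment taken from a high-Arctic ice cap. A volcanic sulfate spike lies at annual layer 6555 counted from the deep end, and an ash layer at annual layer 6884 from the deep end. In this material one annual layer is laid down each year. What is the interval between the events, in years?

The two markers are separated by 6884 − 6555 = 329 annual layers.
That is 329 years at one annual layer per year.

329 years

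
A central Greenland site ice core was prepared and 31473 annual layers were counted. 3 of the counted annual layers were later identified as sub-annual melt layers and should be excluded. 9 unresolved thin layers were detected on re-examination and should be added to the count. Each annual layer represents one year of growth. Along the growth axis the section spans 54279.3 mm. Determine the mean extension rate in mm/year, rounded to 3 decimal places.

1.724 mm/year

Correcting the raw count gives 31473 − 3 + 9 = 31479 true annual layers.
54279.3 mm over 31479 years gives 54279.3 / 31479 ≈ 1.724 mm/year.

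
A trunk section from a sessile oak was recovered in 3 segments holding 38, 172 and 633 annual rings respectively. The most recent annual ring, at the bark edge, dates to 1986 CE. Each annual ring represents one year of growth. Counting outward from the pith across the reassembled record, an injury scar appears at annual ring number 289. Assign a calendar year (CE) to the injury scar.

1432 CE

Total annual rings = 38 + 172 + 633 = 843.
The injury scar sits at annual ring 289 from the pith, so 843 − 289 = 554 annual rings formed after it.
Counting back 554 years from 1986 CE places the injury scar in 1986 − 554 = 1432 CE.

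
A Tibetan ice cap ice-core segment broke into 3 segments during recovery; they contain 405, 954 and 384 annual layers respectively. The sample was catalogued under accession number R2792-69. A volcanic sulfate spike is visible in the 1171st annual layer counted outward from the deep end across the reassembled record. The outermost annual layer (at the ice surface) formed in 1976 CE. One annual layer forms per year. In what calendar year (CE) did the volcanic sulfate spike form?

1404 CE

Total annual layers = 405 + 954 + 384 = 1743.
The volcanic sulfate spike sits at annual layer 1171 from the deep end, so 1743 − 1171 = 572 annual layers formed after it.
1976 − 572 = 1404 CE.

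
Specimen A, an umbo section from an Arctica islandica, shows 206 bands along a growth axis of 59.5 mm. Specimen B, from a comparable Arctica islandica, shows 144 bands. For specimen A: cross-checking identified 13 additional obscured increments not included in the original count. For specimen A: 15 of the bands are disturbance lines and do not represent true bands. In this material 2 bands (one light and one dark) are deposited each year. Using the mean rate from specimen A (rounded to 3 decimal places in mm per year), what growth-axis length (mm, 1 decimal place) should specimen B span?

Specimen A: true band count = 206 − 15 + 13 = 204.
Specimen A: 204 bands at 2 per year is 204 / 2 = 102 years.
A: Extension rate ≈ 59.5 / 102 = 0.583 mm/year.
Specimen B: dividing by 2 bands per year: 144 / 2 = 72 years. Length of B = 0.583 × 72 = 42.0 mm.

42.0 mm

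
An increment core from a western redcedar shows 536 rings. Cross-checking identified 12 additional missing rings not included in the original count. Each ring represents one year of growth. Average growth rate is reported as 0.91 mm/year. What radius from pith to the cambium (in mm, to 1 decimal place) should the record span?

498.7 mm

True ring count = 536 + 12 = 548.
548 years at 0.91 mm/year gives 0.91 × 548 = 498.7 mm.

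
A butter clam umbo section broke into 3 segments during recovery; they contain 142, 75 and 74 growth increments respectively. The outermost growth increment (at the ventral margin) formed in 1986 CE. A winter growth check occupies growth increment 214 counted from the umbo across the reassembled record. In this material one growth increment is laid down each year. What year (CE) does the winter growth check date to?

Total growth increments = 142 + 75 + 74 = 291.
Between growth increment 214 and the ventral margin there are 291 − 214 = 77 growth increments.
The growth increment at the ventral margin is 1986 CE, so the winter growth check dates to 1986 − 77 = 1909 CE.

1909 CE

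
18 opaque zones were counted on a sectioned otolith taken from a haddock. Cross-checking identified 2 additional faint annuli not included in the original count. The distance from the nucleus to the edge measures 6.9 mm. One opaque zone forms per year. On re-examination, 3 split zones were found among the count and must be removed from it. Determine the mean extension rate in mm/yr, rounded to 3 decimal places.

0.406 mm/yr

Adjusted count: 18 − 3 + 2 = 17 opaque zones.
Mean rate = 6.9 mm / 17 years ≈ 0.406 mm/yr.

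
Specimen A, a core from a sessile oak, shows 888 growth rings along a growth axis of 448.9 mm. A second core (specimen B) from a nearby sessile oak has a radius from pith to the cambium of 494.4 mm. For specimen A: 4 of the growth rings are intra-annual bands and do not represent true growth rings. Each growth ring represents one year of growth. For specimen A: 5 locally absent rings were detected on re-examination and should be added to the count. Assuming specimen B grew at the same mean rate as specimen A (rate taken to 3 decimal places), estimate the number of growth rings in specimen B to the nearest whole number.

Specimen A: after corrections the count is 888 − 4 + 5 = 889 growth rings.
A: Mean rate = 448.9 mm / 889 years ≈ 0.505 mm/yr.
Specimen B: 494.4 mm / 0.505 mm per year = 979.01 years ≈ 979 growth rings.

979 growth rings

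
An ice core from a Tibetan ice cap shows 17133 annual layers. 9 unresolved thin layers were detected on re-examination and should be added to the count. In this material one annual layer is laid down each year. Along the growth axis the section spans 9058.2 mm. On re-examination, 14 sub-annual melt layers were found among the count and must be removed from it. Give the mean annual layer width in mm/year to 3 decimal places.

0.529 mm/year

True annual layer count = 17133 − 14 + 9 = 17128.
Extension rate ≈ 9058.2 / 17128 = 0.529 mm/year.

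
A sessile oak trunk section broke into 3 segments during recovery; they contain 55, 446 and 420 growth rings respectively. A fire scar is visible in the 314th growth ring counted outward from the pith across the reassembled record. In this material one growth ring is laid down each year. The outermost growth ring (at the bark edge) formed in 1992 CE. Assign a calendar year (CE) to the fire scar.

Total growth rings = 55 + 446 + 420 = 921.
921 − 314 = 607 growth rings lie beyond the fire scar toward the bark edge.
Counting back 607 years from 1992 CE places the fire scar in 1992 − 607 = 1385 CE.

1385 CE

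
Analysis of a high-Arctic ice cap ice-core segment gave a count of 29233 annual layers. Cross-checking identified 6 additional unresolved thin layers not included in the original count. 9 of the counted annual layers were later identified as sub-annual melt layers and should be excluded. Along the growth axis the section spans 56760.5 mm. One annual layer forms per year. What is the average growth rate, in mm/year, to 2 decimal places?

1.94 mm/year

After corrections the count is 29233 − 9 + 6 = 29230 annual layers.
56760.5 mm over 29230 years gives 56760.5 / 29230 ≈ 1.94 mm/year.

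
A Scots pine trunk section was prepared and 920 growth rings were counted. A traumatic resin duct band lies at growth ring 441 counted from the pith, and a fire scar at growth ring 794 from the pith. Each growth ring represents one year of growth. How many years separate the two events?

353 years

794 − 441 = 353 growth rings lie between the two events.
That is 353 years at one growth ring per year.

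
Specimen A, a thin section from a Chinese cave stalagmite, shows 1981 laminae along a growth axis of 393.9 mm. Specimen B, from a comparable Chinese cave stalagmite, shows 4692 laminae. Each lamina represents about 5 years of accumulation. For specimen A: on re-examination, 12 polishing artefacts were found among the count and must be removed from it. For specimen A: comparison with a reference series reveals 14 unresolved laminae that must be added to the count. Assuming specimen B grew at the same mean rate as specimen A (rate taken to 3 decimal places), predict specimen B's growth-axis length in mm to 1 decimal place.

938.4 mm

Specimen A: true lamina count = 1981 − 12 + 14 = 1983.
Specimen A: 1983 laminae at 5 years each span 1983 × 5 = 9915 years.
A: Extension rate ≈ 393.9 / 9915 = 0.040 mm/year.
Specimen B: multiplying by 5 years per lamina: 4692 × 5 = 23460 years. Length of B = 0.040 × 23460 = 938.4 mm.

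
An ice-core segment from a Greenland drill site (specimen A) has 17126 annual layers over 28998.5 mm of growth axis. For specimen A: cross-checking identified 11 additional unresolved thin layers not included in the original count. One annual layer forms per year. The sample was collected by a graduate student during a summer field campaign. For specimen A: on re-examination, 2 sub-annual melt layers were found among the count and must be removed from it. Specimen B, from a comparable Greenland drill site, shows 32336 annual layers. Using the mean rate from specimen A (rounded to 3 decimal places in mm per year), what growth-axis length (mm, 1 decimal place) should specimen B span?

54712.5 mm

Specimen A: adjusted count: 17126 − 2 + 11 = 17135 annual layers.
A: Mean rate = 28998.5 mm / 17135 years ≈ 1.692 mm per year.
For B, 1.692 mm/year × 32336 years = 54712.5 mm.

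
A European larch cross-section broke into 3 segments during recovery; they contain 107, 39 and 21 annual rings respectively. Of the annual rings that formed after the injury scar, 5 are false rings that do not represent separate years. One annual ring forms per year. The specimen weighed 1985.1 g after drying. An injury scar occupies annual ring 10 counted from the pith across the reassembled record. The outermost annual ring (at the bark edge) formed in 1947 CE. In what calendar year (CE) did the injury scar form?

1795 CE

Total annual rings = 107 + 39 + 21 = 167.
Between annual ring 10 and the bark edge there are 167 − 10 = 157 annual rings.
Removing the 5 false annual rings leaves 157 − 5 = 152 true annual rings beyond the injury scar.
1947 − 152 = 1795 CE.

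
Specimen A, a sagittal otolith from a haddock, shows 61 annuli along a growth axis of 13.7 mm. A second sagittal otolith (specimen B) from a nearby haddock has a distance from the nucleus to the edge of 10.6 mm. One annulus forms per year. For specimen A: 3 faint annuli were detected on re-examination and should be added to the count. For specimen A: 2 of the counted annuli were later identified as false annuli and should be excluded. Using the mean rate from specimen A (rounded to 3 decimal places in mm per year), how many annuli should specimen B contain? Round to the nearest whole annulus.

Specimen A: after corrections the count is 61 − 2 + 3 = 62 annuli.
A: Extension rate ≈ 13.7 / 62 = 0.221 mm/yr.
For B, 10.6 / 0.221 = 47.96 years ≈ 48 annuli.

48 annuli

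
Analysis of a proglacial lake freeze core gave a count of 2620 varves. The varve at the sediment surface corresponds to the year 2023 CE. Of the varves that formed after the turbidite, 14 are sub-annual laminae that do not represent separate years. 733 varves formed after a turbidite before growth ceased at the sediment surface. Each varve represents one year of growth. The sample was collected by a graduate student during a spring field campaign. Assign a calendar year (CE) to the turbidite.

733 varves formed after the turbidite.
Excluding 14 false varves: 733 − 14 = 719.
Counting back 719 years from 2023 CE places the turbidite in 2023 − 719 = 1304 CE.

1304 CE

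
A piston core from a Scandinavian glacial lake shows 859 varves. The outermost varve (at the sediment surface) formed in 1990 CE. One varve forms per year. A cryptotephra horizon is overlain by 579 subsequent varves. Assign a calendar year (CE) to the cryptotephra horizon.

579 varves formed after the cryptotephra horizon.
1990 − 579 = 1411 CE.

1411 CE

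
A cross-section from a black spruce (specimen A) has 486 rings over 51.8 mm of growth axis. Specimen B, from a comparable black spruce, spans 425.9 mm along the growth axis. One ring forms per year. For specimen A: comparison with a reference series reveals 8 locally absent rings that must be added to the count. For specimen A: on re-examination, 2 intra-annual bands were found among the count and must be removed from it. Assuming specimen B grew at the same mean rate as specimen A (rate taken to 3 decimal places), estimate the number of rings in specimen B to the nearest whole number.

4056 rings

Specimen A: adjusted count: 486 − 2 + 8 = 492 rings.
A: 51.8 mm over 492 years gives 51.8 / 492 ≈ 0.105 mm/yr.
B spans 425.9 / 0.105 = 4056.19 years ≈ 4056 rings.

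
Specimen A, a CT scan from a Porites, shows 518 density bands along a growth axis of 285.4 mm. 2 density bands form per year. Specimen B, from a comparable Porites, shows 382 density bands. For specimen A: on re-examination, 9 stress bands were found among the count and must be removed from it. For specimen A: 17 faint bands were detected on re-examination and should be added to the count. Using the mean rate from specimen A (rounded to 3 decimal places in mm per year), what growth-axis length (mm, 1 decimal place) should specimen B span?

Specimen A: after corrections the count is 518 − 9 + 17 = 526 density bands.
Specimen A: 526 density bands at 2 per year is 526 / 2 = 263 years.
A: 285.4 mm over 263 years gives 285.4 / 263 ≈ 1.085 mm per year.
Specimen B: 382 density bands at 2 per year is 382 / 2 = 191 years. For B, 1.085 mm/year × 191 years = 207.2 mm.

207.2 mm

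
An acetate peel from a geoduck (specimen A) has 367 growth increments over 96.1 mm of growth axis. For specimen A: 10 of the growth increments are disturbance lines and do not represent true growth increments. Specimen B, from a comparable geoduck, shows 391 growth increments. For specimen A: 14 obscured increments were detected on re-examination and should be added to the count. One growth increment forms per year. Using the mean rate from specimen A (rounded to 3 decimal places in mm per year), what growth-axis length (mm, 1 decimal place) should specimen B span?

101.3 mm

Specimen A: correcting the raw count gives 367 − 10 + 14 = 371 true growth increments.
A: 96.1 mm over 371 years gives 96.1 / 371 ≈ 0.259 mm/yr.
B's length ≈ 0.259 × 391 = 101.3 mm.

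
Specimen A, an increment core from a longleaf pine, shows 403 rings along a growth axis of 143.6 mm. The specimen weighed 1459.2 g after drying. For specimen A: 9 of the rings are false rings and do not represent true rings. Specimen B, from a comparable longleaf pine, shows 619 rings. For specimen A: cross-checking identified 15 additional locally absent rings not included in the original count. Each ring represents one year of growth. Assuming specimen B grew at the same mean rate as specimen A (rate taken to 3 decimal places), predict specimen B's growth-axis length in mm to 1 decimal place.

217.3 mm

Specimen A: true ring count = 403 − 9 + 15 = 409.
A: 143.6 mm over 409 years gives 143.6 / 409 ≈ 0.351 mm/year.
For B, 0.351 mm/year × 619 years = 217.3 mm.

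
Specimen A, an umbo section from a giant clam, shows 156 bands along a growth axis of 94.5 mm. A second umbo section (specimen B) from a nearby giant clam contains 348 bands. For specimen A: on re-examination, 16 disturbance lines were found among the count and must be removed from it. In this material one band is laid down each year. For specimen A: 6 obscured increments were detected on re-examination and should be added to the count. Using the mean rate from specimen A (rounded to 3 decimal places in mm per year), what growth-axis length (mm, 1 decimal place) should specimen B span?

225.2 mm

Specimen A: after corrections the count is 156 − 16 + 6 = 146 bands.
A: 94.5 mm over 146 years gives 94.5 / 146 ≈ 0.647 mm/year.
B's length ≈ 0.647 × 348 = 225.2 mm.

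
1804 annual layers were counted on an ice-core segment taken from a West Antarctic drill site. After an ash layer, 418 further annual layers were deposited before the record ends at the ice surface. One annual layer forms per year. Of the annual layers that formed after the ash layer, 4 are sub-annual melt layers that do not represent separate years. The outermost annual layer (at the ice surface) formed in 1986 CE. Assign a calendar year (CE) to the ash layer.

1572 CE

418 annual layers post-date the ash layer.
418 − 4 false = 414 true annual layers after the ash layer.
Counting back 414 years from 1986 CE places the ash layer in 1986 − 414 = 1572 CE.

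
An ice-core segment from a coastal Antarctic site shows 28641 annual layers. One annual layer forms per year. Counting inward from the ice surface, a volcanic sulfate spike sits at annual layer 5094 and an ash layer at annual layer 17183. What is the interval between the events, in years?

12089 yr

17183 − 5094 = 12089 annual layers lie between the two events.
One annual layer per year makes the interval 12089 years.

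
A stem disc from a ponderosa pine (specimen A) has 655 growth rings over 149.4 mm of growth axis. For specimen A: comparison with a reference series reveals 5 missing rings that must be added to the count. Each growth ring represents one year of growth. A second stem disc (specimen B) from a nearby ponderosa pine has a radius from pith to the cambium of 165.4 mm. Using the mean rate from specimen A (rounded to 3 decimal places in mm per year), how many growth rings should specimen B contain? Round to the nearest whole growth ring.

Specimen A: adjusted count: 655 + 5 = 660 growth rings.
A: 149.4 mm over 660 years gives 149.4 / 660 ≈ 0.226 mm/year.
B spans 165.4 / 0.226 = 731.86 years ≈ 732 growth rings.

732 growth rings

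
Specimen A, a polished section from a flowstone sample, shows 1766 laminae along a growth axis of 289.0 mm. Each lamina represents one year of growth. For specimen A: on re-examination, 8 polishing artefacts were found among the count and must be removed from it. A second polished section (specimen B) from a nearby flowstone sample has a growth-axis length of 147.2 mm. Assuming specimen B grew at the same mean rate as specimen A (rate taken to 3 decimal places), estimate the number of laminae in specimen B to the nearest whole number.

898 laminae

Specimen A: adjusted count: 1766 − 8 = 1758 laminae.
A: Mean rate = 289.0 mm / 1758 years ≈ 0.164 mm/year.
Specimen B: 147.2 mm / 0.164 mm per year = 897.56 years ≈ 898 laminae.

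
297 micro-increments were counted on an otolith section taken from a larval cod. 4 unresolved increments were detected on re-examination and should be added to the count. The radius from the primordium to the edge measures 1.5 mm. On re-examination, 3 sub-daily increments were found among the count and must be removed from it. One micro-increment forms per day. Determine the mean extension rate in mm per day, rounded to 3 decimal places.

Adjusted count: 297 − 3 + 4 = 298 micro-increments.
1.5 mm over 298 days gives 1.5 / 298 ≈ 0.005 mm per day.

0.005 mm per day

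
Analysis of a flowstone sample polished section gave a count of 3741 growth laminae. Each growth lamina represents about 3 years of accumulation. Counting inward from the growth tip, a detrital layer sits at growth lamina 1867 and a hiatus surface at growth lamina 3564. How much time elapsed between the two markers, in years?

5091 years

Separation: 3564 − 1867 = 1697 growth laminae.
1697 growth laminae at 3 years each span 1697 × 3 = 5091 years.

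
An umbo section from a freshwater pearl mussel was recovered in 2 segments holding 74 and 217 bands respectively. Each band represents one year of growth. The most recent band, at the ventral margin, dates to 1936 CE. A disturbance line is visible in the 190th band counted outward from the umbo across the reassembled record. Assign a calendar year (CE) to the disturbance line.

1835 CE

Total bands = 74 + 217 = 291.
The disturbance line sits at band 190 from the umbo, so 291 − 190 = 101 bands formed after it.
Counting back 101 years from 1936 CE places the disturbance line in 1936 − 101 = 1835 CE.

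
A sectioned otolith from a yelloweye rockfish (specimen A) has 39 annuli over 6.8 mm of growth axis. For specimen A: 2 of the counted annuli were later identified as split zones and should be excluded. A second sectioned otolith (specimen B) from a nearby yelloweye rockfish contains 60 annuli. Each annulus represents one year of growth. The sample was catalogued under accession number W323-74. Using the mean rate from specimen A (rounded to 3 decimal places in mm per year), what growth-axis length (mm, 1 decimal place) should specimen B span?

11.0 mm

Specimen A: adjusted count: 39 − 2 = 37 annuli.
A: Extension rate ≈ 6.8 / 37 = 0.184 mm/year.
Length of B = 0.184 × 60 = 11.0 mm.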